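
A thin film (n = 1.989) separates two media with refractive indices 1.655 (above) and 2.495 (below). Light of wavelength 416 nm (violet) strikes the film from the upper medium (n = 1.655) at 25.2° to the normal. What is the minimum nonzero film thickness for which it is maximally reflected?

112 nm

At the upper boundary (n = 1.655 to n = 1.989) the reflected ray undergoes a half-wave phase shift.
At the lower boundary (n = 1.989 to n = 2.495) the reflected ray undergoes a half-wave phase shift.
The two reflections carry the same phase change, so no net offset.
For strong reflection here: 2 n t cos θ_r = m λ.
Snell's law: 1.655 sin 25.2° = 1.989 sin θ_r → sin θ_r = 0.354, cos θ_r = 0.935.
Minimum nonzero at m = 1: t = λ / (2 n cos θ_r) = 416 / (2 × 1.989 × 0.935) = 112 nm.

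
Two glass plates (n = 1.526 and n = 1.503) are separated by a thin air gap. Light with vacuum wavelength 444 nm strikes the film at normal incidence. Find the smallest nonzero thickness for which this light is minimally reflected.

222 nm

At the upper boundary (n = 1.526 to n = 1.0) the reflected ray undergoes no phase shift.
Bottom surface (1.0 → 1.503): reflection off a higher-index medium gives a half-wave phase shift.
The two reflections differ by half a wavelength.
So the condition for destructive reflection is 2 n t = m λ.
The smallest nonzero thickness corresponds to m = 1: t = m λ / (2 n) = 1.00 × 444 / (2 × 1.0) = 222 nm.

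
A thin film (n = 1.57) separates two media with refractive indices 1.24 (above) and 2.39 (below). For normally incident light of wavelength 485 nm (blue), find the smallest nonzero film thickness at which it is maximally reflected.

At the upper boundary (n = 1.24 to n = 1.57) the reflected ray undergoes a half-wave phase shift.
Bottom surface (1.57 → 2.39): reflection off a higher-index medium gives a half-wave phase shift.
Zero or two π shifts → no net half-wave offset.
So the condition for constructive reflection is 2 n t = m λ.
Minimum nonzero at m = 1: t = λ / (2 n) = 485 / (2 × 1.57) = 154 nm.

154 nm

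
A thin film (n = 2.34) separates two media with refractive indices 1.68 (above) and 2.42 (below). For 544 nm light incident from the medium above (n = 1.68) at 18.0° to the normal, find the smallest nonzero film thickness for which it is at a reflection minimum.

Ray reflecting at the top interface goes from n = 1.68 toward n = 2.34: a half-wave phase shift.
At the lower boundary (n = 2.34 to n = 2.42) the reflected ray undergoes a half-wave phase shift.
Net: no relative phase inversion (both shifts match).
With no net inversion, destructive interference in reflection requires 2 n t cos θ_r = (m + ½) λ.
Snell's law: 1.68 sin 18.0° = 2.34 sin θ_r → sin θ_r = 0.222, cos θ_r = 0.975.
Minimum at m = 0: t = λ / (4 n cos θ_r) = 544 / (4 × 2.34 × 0.975) = 59.6 nm.

59.6 nm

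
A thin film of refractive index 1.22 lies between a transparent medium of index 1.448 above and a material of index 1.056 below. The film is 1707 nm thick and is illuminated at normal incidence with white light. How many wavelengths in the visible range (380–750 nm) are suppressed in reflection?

Top surface (1.448 → 1.22): reflection off a lower-index medium gives no phase shift.
Ray reflecting at the bottom interface goes from n = 1.22 toward n = 1.056: no phase shift.
Net: no relative phase inversion (both shifts match).
With no net inversion, destructive interference in reflection requires 2 n t = (m + ½) λ.
λ = 2 n t / (m + ½) = 4165 / (m + ½) nm.
m=5: 757 nm (IR); m=6: 641 nm (visible); m=7: 555 nm (visible); m=8: 490 nm (visible); m=9: 438 nm (visible); m=10: 397 nm (visible); m=11: 362 nm (UV).

5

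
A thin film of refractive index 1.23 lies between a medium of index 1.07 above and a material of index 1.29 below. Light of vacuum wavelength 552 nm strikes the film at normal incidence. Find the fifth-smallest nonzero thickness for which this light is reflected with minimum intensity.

At the upper boundary (n = 1.07 to n = 1.23) the reflected ray undergoes a half-wave phase shift.
At the lower boundary (n = 1.23 to n = 1.29) the reflected ray undergoes a half-wave phase shift.
The two reflections carry the same phase change, so no net offset.
So the condition for destructive reflection is 2 n t = (m + ½) λ.
The fifth-smallest nonzero thickness corresponds to m = 4: t = (m + ½) λ / (2 n) = 4.50 × 552 / (2 × 1.23) = 1010 nm.

1010 nm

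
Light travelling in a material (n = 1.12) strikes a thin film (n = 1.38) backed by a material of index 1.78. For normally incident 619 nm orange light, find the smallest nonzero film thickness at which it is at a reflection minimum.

Ray reflecting at the top interface goes from n = 1.12 toward n = 1.38: a half-wave phase shift.
Bottom surface (1.38 → 1.78): reflection off a higher-index medium gives a half-wave phase shift.
The two reflections carry the same phase change, so no net offset.
So the condition for destructive reflection is 2 n t = (m + ½) λ.
Minimum at m = 0: t = λ / (4 n) = 619 / (4 × 1.38) = 112 nm.

112 nm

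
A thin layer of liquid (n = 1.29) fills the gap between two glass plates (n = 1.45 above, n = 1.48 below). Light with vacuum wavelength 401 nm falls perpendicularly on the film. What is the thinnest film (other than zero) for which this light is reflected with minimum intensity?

Ray reflecting at the top interface goes from n = 1.45 toward n = 1.29: no phase shift.
Bottom surface (1.29 → 1.48): reflection off a higher-index medium gives a half-wave phase shift.
The two reflections differ by half a wavelength.
With one net inversion, destructive interference in reflection requires 2 n t = m λ.
Minimum nonzero at m = 1: t = λ / (2 n) = 401 / (2 × 1.29) = 155 nm.

155 nm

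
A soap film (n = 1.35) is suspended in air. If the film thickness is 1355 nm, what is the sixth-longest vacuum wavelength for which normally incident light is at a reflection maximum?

665 nm

Ray reflecting at the top interface goes from n = 1.0 toward n = 1.35: a half-wave phase shift.
Bottom surface (1.35 → 1.0): reflection off a lower-index medium gives no phase shift.
Net: one phase inversion between the two reflected rays.
So the condition for constructive reflection is 2 n t = (m + ½) λ.
λ = 2 n t / (m + ½). The sixth-longest wavelength is m = 5: λ = 2 × 1.35 × 1355 / 5.50 = 665 nm.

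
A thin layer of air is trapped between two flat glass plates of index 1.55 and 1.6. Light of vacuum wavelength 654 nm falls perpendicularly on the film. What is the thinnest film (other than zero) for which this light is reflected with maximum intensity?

164 nm

At the upper boundary (n = 1.55 to n = 1.0) the reflected ray undergoes no phase shift.
Ray reflecting at the bottom interface goes from n = 1.0 toward n = 1.6: a half-wave phase shift.
Exactly one π shift → a net half-wave offset.
So the condition for constructive reflection is 2 n t = (m + ½) λ.
Minimum at m = 0: t = λ / (4 n) = 654 / (4 × 1.0) = 164 nm.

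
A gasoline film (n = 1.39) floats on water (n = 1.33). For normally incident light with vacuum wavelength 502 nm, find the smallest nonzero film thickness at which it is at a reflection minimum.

181 nm

Top surface (1.0 → 1.39): reflection off a higher-index medium gives a half-wave phase shift.
Bottom surface (1.39 → 1.33): reflection off a lower-index medium gives no phase shift.
The two reflections differ by half a wavelength.
For dark reflection here: 2 n t = m λ.
Minimum nonzero at m = 1: t = λ / (2 n) = 502 / (2 × 1.39) = 181 nm.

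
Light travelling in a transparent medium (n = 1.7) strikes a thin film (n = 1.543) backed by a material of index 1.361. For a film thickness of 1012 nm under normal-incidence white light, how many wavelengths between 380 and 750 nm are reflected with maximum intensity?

4

At the upper boundary (n = 1.7 to n = 1.543) the reflected ray undergoes no phase shift.
At the lower boundary (n = 1.543 to n = 1.361) the reflected ray undergoes no phase shift.
Net: no relative phase inversion (both shifts match).
For maximum reflection here: 2 n t = m λ.
λ = 2 n t / m = 3123 / m nm.
m=4: 781 nm (IR); m=5: 625 nm (visible); m=6: 521 nm (visible); m=7: 446 nm (visible); m=8: 390 nm (visible); m=9: 347 nm (UV).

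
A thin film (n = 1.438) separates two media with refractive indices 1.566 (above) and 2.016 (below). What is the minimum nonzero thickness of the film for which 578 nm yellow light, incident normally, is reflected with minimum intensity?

Ray reflecting at the top interface goes from n = 1.566 toward n = 1.438: no phase shift.
Bottom surface (1.438 → 2.016): reflection off a higher-index medium gives a half-wave phase shift.
Exactly one π shift → a net half-wave offset.
For dark reflection here: 2 n t = m λ.
Minimum nonzero at m = 1: t = λ / (2 n) = 578 / (2 × 1.438) = 201 nm.

201 nm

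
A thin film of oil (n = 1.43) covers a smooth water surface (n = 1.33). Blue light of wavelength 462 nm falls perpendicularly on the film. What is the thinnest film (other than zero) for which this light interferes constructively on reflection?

80.8 nm

Ray reflecting at the top interface goes from n = 1.0 toward n = 1.43: a half-wave phase shift.
At the lower boundary (n = 1.43 to n = 1.33) the reflected ray undergoes no phase shift.
Net: one phase inversion between the two reflected rays.
So the condition for constructive reflection is 2 n t = (m + ½) λ.
Minimum at m = 0: t = λ / (4 n) = 462 / (4 × 1.43) = 80.8 nm.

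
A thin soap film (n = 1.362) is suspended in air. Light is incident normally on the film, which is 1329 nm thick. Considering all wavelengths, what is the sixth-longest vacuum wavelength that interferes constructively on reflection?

658 nm

Ray reflecting at the top interface goes from n = 1.0 toward n = 1.362: a half-wave phase shift.
Ray reflecting at the bottom interface goes from n = 1.362 toward n = 1.0: no phase shift.
Net: one phase inversion between the two reflected rays.
So the condition for constructive reflection is 2 n t = (m + ½) λ.
λ = 2 n t / (m + ½). The sixth-longest wavelength is m = 5: λ = 2 × 1.362 × 1329 / 5.50 = 658 nm.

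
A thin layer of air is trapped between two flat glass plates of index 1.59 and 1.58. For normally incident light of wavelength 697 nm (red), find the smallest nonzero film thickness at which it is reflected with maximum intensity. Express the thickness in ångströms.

1743 Å

Top surface (1.59 → 1.0): reflection off a lower-index medium gives no phase shift.
Ray reflecting at the bottom interface goes from n = 1.0 toward n = 1.58: a half-wave phase shift.
The two reflections differ by half a wavelength.
With one net inversion, constructive interference in reflection requires 2 n t = (m + ½) λ.
Minimum at m = 0: t = λ / (4 n) = 697 / (4 × 1.0) = 174 nm.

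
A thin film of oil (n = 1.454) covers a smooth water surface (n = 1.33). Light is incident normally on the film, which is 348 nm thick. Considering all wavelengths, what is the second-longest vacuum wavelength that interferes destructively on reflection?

506 nm

Ray reflecting at the top interface goes from n = 1.0 toward n = 1.454: a half-wave phase shift.
At the lower boundary (n = 1.454 to n = 1.33) the reflected ray undergoes no phase shift.
Exactly one π shift → a net half-wave offset.
For weak reflection here: 2 n t = m λ.
λ = 2 n t / m. The second-longest wavelength is m = 2: λ = 2 × 1.454 × 348 / 2.00 = 506 nm.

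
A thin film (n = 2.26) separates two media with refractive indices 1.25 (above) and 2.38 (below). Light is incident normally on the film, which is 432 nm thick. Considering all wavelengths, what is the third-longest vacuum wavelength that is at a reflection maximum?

Top surface (1.25 → 2.26): reflection off a higher-index medium gives a half-wave phase shift.
At the lower boundary (n = 2.26 to n = 2.38) the reflected ray undergoes a half-wave phase shift.
The two reflections carry the same phase change, so no net offset.
With no net inversion, constructive interference in reflection requires 2 n t = m λ.
λ = 2 n t / m. The third-longest wavelength is m = 3: λ = 2 × 2.26 × 432 / 3.00 = 651 nm.

651 nm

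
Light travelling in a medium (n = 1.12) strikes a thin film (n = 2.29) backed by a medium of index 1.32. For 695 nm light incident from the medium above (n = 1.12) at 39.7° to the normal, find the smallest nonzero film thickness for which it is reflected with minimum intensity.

160 nm

Ray reflecting at the top interface goes from n = 1.12 toward n = 2.29: a half-wave phase shift.
At the lower boundary (n = 2.29 to n = 1.32) the reflected ray undergoes no phase shift.
Net: one phase inversion between the two reflected rays.
For minimum reflection here: 2 n t cos θ_r = m λ.
Snell's law: 1.12 sin 39.7° = 2.29 sin θ_r → sin θ_r = 0.312, cos θ_r = 0.950.
Minimum nonzero at m = 1: t = λ / (2 n cos θ_r) = 695 / (2 × 2.29 × 0.950) = 160 nm.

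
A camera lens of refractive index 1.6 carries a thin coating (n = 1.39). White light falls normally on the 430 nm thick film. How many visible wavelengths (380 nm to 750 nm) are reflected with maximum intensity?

Top surface (1.0 → 1.39): reflection off a higher-index medium gives a half-wave phase shift.
Bottom surface (1.39 → 1.6): reflection off a higher-index medium gives a half-wave phase shift.
Net: no relative phase inversion (both shifts match).
With no net inversion, constructive interference in reflection requires 2 n t = m λ.
λ = 2 n t / m = 1195 / m nm.
m=1: 1195 nm (IR); m=2: 598 nm (visible); m=3: 398 nm (visible); m=4: 299 nm (UV).

2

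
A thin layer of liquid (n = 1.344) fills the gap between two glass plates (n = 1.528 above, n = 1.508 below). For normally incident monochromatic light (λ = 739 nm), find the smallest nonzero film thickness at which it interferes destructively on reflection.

275 nm

At the upper boundary (n = 1.528 to n = 1.344) the reflected ray undergoes no phase shift.
Bottom surface (1.344 → 1.508): reflection off a higher-index medium gives a half-wave phase shift.
Net: one phase inversion between the two reflected rays.
With one net inversion, destructive interference in reflection requires 2 n t = m λ.
Minimum nonzero at m = 1: t = λ / (2 n) = 739 / (2 × 1.344) = 275 nm.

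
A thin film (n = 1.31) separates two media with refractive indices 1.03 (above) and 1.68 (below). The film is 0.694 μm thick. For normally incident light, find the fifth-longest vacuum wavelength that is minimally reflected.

At the upper boundary (n = 1.03 to n = 1.31) the reflected ray undergoes a half-wave phase shift.
Ray reflecting at the bottom interface goes from n = 1.31 toward n = 1.68: a half-wave phase shift.
Net: no relative phase inversion (both shifts match).
With no net inversion, destructive interference in reflection requires 2 n t = (m + ½) λ.
λ = 2 n t / (m + ½). The fifth-longest wavelength is m = 4: λ = 2 × 1.31 × 694 / 4.50 = 404 nm.

404 nm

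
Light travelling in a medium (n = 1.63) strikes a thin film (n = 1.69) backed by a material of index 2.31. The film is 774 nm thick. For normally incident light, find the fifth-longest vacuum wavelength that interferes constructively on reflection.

Top surface (1.63 → 1.69): reflection off a higher-index medium gives a half-wave phase shift.
Ray reflecting at the bottom interface goes from n = 1.69 toward n = 2.31: a half-wave phase shift.
The two reflections carry the same phase change, so no net offset.
With no net inversion, constructive interference in reflection requires 2 n t = m λ.
λ = 2 n t / m. The fifth-longest wavelength is m = 5: λ = 2 × 1.69 × 774 / 5.00 = 523 nm.

523 nm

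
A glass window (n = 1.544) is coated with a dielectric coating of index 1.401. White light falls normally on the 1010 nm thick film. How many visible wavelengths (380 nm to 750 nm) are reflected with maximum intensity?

4

At the upper boundary (n = 1.0 to n = 1.401) the reflected ray undergoes a half-wave phase shift.
Bottom surface (1.401 → 1.544): reflection off a higher-index medium gives a half-wave phase shift.
Net: no relative phase inversion (both shifts match).
So the condition for constructive reflection is 2 n t = m λ.
λ = 2 n t / m = 2830 / m nm.
m=3: 943 nm (IR); m=4: 708 nm (visible); m=5: 566 nm (visible); m=6: 472 nm (visible); m=7: 404 nm (visible); m=8: 354 nm (UV).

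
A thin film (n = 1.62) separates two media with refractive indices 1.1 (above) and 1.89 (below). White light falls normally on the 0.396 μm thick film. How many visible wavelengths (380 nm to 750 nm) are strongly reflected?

Ray reflecting at the top interface goes from n = 1.1 toward n = 1.62: a half-wave phase shift.
Ray reflecting at the bottom interface goes from n = 1.62 toward n = 1.89: a half-wave phase shift.
Net: no relative phase inversion (both shifts match).
So the condition for constructive reflection is 2 n t = m λ.
λ = 2 n t / m = 1283 / m nm.
m=1: 1283 nm (IR); m=2: 642 nm (visible); m=3: 428 nm (visible); m=4: 321 nm (UV).

2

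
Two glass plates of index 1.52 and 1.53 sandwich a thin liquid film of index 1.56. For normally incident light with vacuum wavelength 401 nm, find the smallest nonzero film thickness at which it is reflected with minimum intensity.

Top surface (1.52 → 1.56): reflection off a higher-index medium gives a half-wave phase shift.
Ray reflecting at the bottom interface goes from n = 1.56 toward n = 1.53: no phase shift.
The two reflections differ by half a wavelength.
So the condition for destructive reflection is 2 n t = m λ.
Minimum nonzero at m = 1: t = λ / (2 n) = 401 / (2 × 1.56) = 129 nm.

129 nm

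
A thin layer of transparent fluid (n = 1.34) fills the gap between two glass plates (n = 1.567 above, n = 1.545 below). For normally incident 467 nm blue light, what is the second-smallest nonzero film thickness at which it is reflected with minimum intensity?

Top surface (1.567 → 1.34): reflection off a lower-index medium gives no phase shift.
At the lower boundary (n = 1.34 to n = 1.545) the reflected ray undergoes a half-wave phase shift.
The two reflections differ by half a wavelength.
So the condition for destructive reflection is 2 n t = m λ.
The second-smallest nonzero thickness corresponds to m = 2: t = m λ / (2 n) = 2.00 × 467 / (2 × 1.34) = 349 nm.

349 nm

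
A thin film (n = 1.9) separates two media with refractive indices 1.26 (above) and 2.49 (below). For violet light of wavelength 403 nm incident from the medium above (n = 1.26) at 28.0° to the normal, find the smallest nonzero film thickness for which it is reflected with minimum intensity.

55.8 nm

Ray reflecting at the top interface goes from n = 1.26 toward n = 1.9: a half-wave phase shift.
Bottom surface (1.9 → 2.49): reflection off a higher-index medium gives a half-wave phase shift.
The two reflections carry the same phase change, so no net offset.
So the condition for destructive reflection is 2 n t cos θ_r = (m + ½) λ.
Snell's law: 1.26 sin 28.0° = 1.9 sin θ_r → sin θ_r = 0.311, cos θ_r = 0.950.
Minimum at m = 0: t = λ / (4 n cos θ_r) = 403 / (4 × 1.9 × 0.950) = 55.8 nm.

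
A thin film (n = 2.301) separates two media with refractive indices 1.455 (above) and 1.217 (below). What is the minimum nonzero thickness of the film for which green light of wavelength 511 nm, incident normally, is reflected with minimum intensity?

Top surface (1.455 → 2.301): reflection off a higher-index medium gives a half-wave phase shift.
Bottom surface (2.301 → 1.217): reflection off a lower-index medium gives no phase shift.
Exactly one π shift → a net half-wave offset.
For minimum reflection here: 2 n t = m λ.
Minimum nonzero at m = 1: t = λ / (2 n) = 511 / (2 × 2.301) = 111 nm.

111 nm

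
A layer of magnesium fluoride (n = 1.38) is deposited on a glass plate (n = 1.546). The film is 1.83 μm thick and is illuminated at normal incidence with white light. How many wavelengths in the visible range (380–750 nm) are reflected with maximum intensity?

Ray reflecting at the top interface goes from n = 1.0 toward n = 1.38: a half-wave phase shift.
At the lower boundary (n = 1.38 to n = 1.546) the reflected ray undergoes a half-wave phase shift.
The two reflections carry the same phase change, so no net offset.
With no net inversion, constructive interference in reflection requires 2 n t = m λ.
λ = 2 n t / m = 5051 / m nm.
m=6: 842 nm (IR); m=7: 722 nm (visible); m=8: 631 nm (visible); m=9: 561 nm (visible); m=10: 505 nm (visible); m=11: 459 nm (visible); m=12: 421 nm (visible); m=13: 389 nm (visible); m=14: 361 nm (UV).

7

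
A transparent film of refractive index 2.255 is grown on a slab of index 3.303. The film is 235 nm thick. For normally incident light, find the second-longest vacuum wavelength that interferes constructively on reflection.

530 nm

At the upper boundary (n = 1.0 to n = 2.255) the reflected ray undergoes a half-wave phase shift.
At the lower boundary (n = 2.255 to n = 3.303) the reflected ray undergoes a half-wave phase shift.
The two reflections carry the same phase change, so no net offset.
With no net inversion, constructive interference in reflection requires 2 n t = m λ.
λ = 2 n t / m. The second-longest wavelength is m = 2: λ = 2 × 2.255 × 235 / 2.00 = 530 nm.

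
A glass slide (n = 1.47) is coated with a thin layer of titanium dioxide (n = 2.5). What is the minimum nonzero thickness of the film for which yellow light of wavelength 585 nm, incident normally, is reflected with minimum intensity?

117 nm

Ray reflecting at the top interface goes from n = 1.0 toward n = 2.5: a half-wave phase shift.
Bottom surface (2.5 → 1.47): reflection off a lower-index medium gives no phase shift.
Exactly one π shift → a net half-wave offset.
For weak reflection here: 2 n t = m λ.
Minimum nonzero at m = 1: t = λ / (2 n) = 585 / (2 × 2.5) = 117 nm.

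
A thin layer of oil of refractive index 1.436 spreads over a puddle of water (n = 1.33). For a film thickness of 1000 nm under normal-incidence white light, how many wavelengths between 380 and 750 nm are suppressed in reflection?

4

Ray reflecting at the top interface goes from n = 1.0 toward n = 1.436: a half-wave phase shift.
At the lower boundary (n = 1.436 to n = 1.33) the reflected ray undergoes no phase shift.
Net: one phase inversion between the two reflected rays.
With one net inversion, destructive interference in reflection requires 2 n t = m λ.
λ = 2 n t / m = 2872 / m nm.
m=3: 957 nm (IR); m=4: 718 nm (visible); m=5: 574 nm (visible); m=6: 479 nm (visible); m=7: 410 nm (visible); m=8: 359 nm (UV).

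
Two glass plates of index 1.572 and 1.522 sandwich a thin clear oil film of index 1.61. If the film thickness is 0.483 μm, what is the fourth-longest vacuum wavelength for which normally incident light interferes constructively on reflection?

444 nm

Top surface (1.572 → 1.61): reflection off a higher-index medium gives a half-wave phase shift.
Bottom surface (1.61 → 1.522): reflection off a lower-index medium gives no phase shift.
Exactly one π shift → a net half-wave offset.
So the condition for constructive reflection is 2 n t = (m + ½) λ.
λ = 2 n t / (m + ½). The fourth-longest wavelength is m = 3: λ = 2 × 1.61 × 483 / 3.50 = 444 nm.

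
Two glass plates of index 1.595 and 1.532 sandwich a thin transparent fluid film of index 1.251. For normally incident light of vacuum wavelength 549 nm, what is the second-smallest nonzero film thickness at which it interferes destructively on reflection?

Ray reflecting at the top interface goes from n = 1.595 toward n = 1.251: no phase shift.
At the lower boundary (n = 1.251 to n = 1.532) the reflected ray undergoes a half-wave phase shift.
The two reflections differ by half a wavelength.
For minimum reflection here: 2 n t = m λ.
The second-smallest nonzero thickness corresponds to m = 2: t = m λ / (2 n) = 2.00 × 549 / (2 × 1.251) = 439 nm.

439 nm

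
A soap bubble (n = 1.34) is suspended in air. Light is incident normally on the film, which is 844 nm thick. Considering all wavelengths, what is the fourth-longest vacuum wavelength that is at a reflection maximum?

Ray reflecting at the top interface goes from n = 1.0 toward n = 1.34: a half-wave phase shift.
Bottom surface (1.34 → 1.0): reflection off a lower-index medium gives no phase shift.
The two reflections differ by half a wavelength.
For strong reflection here: 2 n t = (m + ½) λ.
λ = 2 n t / (m + ½). The fourth-longest wavelength is m = 3: λ = 2 × 1.34 × 844 / 3.50 = 646 nm.

646 nm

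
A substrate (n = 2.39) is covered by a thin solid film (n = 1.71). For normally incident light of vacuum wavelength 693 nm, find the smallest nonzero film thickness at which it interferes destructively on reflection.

101 nm

Top surface (1.0 → 1.71): reflection off a higher-index medium gives a half-wave phase shift.
At the lower boundary (n = 1.71 to n = 2.39) the reflected ray undergoes a half-wave phase shift.
Net: no relative phase inversion (both shifts match).
For minimum reflection here: 2 n t = (m + ½) λ.
Minimum at m = 0: t = λ / (4 n) = 693 / (4 × 1.71) = 101 nm.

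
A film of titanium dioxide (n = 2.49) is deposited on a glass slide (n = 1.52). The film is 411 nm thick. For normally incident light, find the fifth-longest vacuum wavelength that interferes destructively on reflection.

At the upper boundary (n = 1.0 to n = 2.49) the reflected ray undergoes a half-wave phase shift.
At the lower boundary (n = 2.49 to n = 1.52) the reflected ray undergoes no phase shift.
The two reflections differ by half a wavelength.
With one net inversion, destructive interference in reflection requires 2 n t = m λ.
λ = 2 n t / m. The fifth-longest wavelength is m = 5: λ = 2 × 2.49 × 411 / 5.00 = 409 nm.

409 nm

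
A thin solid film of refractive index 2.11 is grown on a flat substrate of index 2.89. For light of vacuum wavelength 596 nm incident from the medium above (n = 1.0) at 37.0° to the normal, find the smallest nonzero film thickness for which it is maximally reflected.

Ray reflecting at the top interface goes from n = 1.0 toward n = 2.11: a half-wave phase shift.
Bottom surface (2.11 → 2.89): reflection off a higher-index medium gives a half-wave phase shift.
The two reflections carry the same phase change, so no net offset.
So the condition for constructive reflection is 2 n t cos θ_r = m λ.
Snell's law: 1.0 sin 37.0° = 2.11 sin θ_r → sin θ_r = 0.285, cos θ_r = 0.958.
Minimum nonzero at m = 1: t = λ / (2 n cos θ_r) = 596 / (2 × 2.11 × 0.958) = 147 nm.

147 nm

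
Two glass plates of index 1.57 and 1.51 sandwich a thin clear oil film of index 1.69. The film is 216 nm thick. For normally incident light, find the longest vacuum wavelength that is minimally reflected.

Ray reflecting at the top interface goes from n = 1.57 toward n = 1.69: a half-wave phase shift.
Bottom surface (1.69 → 1.51): reflection off a lower-index medium gives no phase shift.
Exactly one π shift → a net half-wave offset.
With one net inversion, destructive interference in reflection requires 2 n t = m λ.
λ = 2 n t / m. The longest wavelength is m = 1: λ = 2 × 1.69 × 216 / 1.00 = 730 nm.

730 nm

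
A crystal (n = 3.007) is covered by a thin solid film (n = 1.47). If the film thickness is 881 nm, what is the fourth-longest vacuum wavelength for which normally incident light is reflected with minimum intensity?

740 nm

Ray reflecting at the top interface goes from n = 1.0 toward n = 1.47: a half-wave phase shift.
Bottom surface (1.47 → 3.007): reflection off a higher-index medium gives a half-wave phase shift.
Net: no relative phase inversion (both shifts match).
With no net inversion, destructive interference in reflection requires 2 n t = (m + ½) λ.
λ = 2 n t / (m + ½). The fourth-longest wavelength is m = 3: λ = 2 × 1.47 × 881 / 3.50 = 740 nm.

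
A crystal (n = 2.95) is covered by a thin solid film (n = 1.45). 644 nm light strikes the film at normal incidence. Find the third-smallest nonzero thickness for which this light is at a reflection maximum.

Top surface (1.0 → 1.45): reflection off a higher-index medium gives a half-wave phase shift.
Ray reflecting at the bottom interface goes from n = 1.45 toward n = 2.95: a half-wave phase shift.
The two reflections carry the same phase change, so no net offset.
With no net inversion, constructive interference in reflection requires 2 n t = m λ.
The third-smallest nonzero thickness corresponds to m = 3: t = m λ / (2 n) = 3.00 × 644 / (2 × 1.45) = 666 nm.

666 nm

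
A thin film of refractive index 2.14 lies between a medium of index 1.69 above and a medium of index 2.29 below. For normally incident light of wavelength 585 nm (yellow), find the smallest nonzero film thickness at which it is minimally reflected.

At the upper boundary (n = 1.69 to n = 2.14) the reflected ray undergoes a half-wave phase shift.
Ray reflecting at the bottom interface goes from n = 2.14 toward n = 2.29: a half-wave phase shift.
Net: no relative phase inversion (both shifts match).
So the condition for destructive reflection is 2 n t = (m + ½) λ.
Minimum at m = 0: t = λ / (4 n) = 585 / (4 × 2.14) = 68.3 nm.

68.3 nm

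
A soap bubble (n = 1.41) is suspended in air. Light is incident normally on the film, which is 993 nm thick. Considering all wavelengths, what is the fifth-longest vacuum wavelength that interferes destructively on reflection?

560 nm

At the upper boundary (n = 1.0 to n = 1.41) the reflected ray undergoes a half-wave phase shift.
At the lower boundary (n = 1.41 to n = 1.0) the reflected ray undergoes no phase shift.
Exactly one π shift → a net half-wave offset.
So the condition for destructive reflection is 2 n t = m λ.
λ = 2 n t / m. The fifth-longest wavelength is m = 5: λ = 2 × 1.41 × 993 / 5.00 = 560 nm.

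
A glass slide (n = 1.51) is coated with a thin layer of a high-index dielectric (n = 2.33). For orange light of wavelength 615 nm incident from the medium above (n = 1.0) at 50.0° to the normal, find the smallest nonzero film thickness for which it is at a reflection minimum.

140 nm

Ray reflecting at the top interface goes from n = 1.0 toward n = 2.33: a half-wave phase shift.
Bottom surface (2.33 → 1.51): reflection off a lower-index medium gives no phase shift.
The two reflections differ by half a wavelength.
With one net inversion, destructive interference in reflection requires 2 n t cos θ_r = m λ.
Snell's law: 1.0 sin 50.0° = 2.33 sin θ_r → sin θ_r = 0.329, cos θ_r = 0.944.
Minimum nonzero at m = 1: t = λ / (2 n cos θ_r) = 615 / (2 × 2.33 × 0.944) = 140 nm.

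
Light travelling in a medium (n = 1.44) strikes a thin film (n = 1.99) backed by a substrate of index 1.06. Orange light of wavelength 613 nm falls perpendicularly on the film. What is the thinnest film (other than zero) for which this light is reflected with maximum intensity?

77.0 nm

At the upper boundary (n = 1.44 to n = 1.99) the reflected ray undergoes a half-wave phase shift.
At the lower boundary (n = 1.99 to n = 1.06) the reflected ray undergoes no phase shift.
Net: one phase inversion between the two reflected rays.
With one net inversion, constructive interference in reflection requires 2 n t = (m + ½) λ.
Minimum at m = 0: t = λ / (4 n) = 613 / (4 × 1.99) = 77.0 nm.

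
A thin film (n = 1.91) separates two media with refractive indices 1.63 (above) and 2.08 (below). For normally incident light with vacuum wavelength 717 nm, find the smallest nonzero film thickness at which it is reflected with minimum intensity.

93.8 nm

Ray reflecting at the top interface goes from n = 1.63 toward n = 1.91: a half-wave phase shift.
At the lower boundary (n = 1.91 to n = 2.08) the reflected ray undergoes a half-wave phase shift.
Net: no relative phase inversion (both shifts match).
For dark reflection here: 2 n t = (m + ½) λ.
Minimum at m = 0: t = λ / (4 n) = 717 / (4 × 1.91) = 93.8 nm.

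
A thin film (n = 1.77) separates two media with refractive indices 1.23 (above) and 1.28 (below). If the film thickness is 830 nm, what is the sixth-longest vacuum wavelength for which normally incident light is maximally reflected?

534 nm

Top surface (1.23 → 1.77): reflection off a higher-index medium gives a half-wave phase shift.
Bottom surface (1.77 → 1.28): reflection off a lower-index medium gives no phase shift.
Net: one phase inversion between the two reflected rays.
For maximum reflection here: 2 n t = (m + ½) λ.
λ = 2 n t / (m + ½). The sixth-longest wavelength is m = 5: λ = 2 × 1.77 × 830 / 5.50 = 534 nm.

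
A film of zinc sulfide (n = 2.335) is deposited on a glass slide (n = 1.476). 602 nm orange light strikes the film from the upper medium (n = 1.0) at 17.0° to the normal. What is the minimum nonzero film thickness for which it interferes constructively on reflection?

At the upper boundary (n = 1.0 to n = 2.335) the reflected ray undergoes a half-wave phase shift.
Bottom surface (2.335 → 1.476): reflection off a lower-index medium gives no phase shift.
Exactly one π shift → a net half-wave offset.
So the condition for constructive reflection is 2 n t cos θ_r = (m + ½) λ.
Snell's law: 1.0 sin 17.0° = 2.335 sin θ_r → sin θ_r = 0.125, cos θ_r = 0.992.
Minimum at m = 0: t = λ / (4 n cos θ_r) = 602 / (4 × 2.335 × 0.992) = 65.0 nm.

65.0 nm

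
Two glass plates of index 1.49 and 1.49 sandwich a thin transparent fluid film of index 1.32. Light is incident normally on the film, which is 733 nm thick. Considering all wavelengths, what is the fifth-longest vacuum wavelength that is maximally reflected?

430 nm

Top surface (1.49 → 1.32): reflection off a lower-index medium gives no phase shift.
Ray reflecting at the bottom interface goes from n = 1.32 toward n = 1.49: a half-wave phase shift.
The two reflections differ by half a wavelength.
With one net inversion, constructive interference in reflection requires 2 n t = (m + ½) λ.
λ = 2 n t / (m + ½). The fifth-longest wavelength is m = 4: λ = 2 × 1.32 × 733 / 4.50 = 430 nm.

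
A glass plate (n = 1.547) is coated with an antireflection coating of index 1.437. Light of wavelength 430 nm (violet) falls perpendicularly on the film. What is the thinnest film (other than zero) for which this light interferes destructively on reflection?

Ray reflecting at the top interface goes from n = 1.0 toward n = 1.437: a half-wave phase shift.
Bottom surface (1.437 → 1.547): reflection off a higher-index medium gives a half-wave phase shift.
Zero or two π shifts → no net half-wave offset.
For dark reflection here: 2 n t = (m + ½) λ.
Minimum at m = 0: t = λ / (4 n) = 430 / (4 × 1.437) = 74.8 nm.

74.8 nm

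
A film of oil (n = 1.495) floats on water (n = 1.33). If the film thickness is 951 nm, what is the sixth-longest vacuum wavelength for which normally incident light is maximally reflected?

Ray reflecting at the top interface goes from n = 1.0 toward n = 1.495: a half-wave phase shift.
Ray reflecting at the bottom interface goes from n = 1.495 toward n = 1.33: no phase shift.
Net: one phase inversion between the two reflected rays.
With one net inversion, constructive interference in reflection requires 2 n t = (m + ½) λ.
λ = 2 n t / (m + ½). The sixth-longest wavelength is m = 5: λ = 2 × 1.495 × 951 / 5.50 = 517 nm.

517 nm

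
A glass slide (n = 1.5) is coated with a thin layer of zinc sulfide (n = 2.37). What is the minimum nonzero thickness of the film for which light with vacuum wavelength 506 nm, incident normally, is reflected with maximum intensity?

Top surface (1.0 → 2.37): reflection off a higher-index medium gives a half-wave phase shift.
Ray reflecting at the bottom interface goes from n = 2.37 toward n = 1.5: no phase shift.
Net: one phase inversion between the two reflected rays.
So the condition for constructive reflection is 2 n t = (m + ½) λ.
Minimum at m = 0: t = λ / (4 n) = 506 / (4 × 2.37) = 53.4 nm.

53.4 nm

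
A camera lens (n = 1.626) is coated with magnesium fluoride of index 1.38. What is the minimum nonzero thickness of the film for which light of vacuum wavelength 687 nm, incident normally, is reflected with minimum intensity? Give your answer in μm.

0.124 μm

At the upper boundary (n = 1.0 to n = 1.38) the reflected ray undergoes a half-wave phase shift.
Ray reflecting at the bottom interface goes from n = 1.38 toward n = 1.626: a half-wave phase shift.
Zero or two π shifts → no net half-wave offset.
For minimum reflection here: 2 n t = (m + ½) λ.
Minimum at m = 0: t = λ / (4 n) = 687 / (4 × 1.38) = 124 nm.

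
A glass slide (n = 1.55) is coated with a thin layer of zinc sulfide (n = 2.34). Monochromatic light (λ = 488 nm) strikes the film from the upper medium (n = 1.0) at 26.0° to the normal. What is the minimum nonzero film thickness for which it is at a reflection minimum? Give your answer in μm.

At the upper boundary (n = 1.0 to n = 2.34) the reflected ray undergoes a half-wave phase shift.
Bottom surface (2.34 → 1.55): reflection off a lower-index medium gives no phase shift.
The two reflections differ by half a wavelength.
With one net inversion, destructive interference in reflection requires 2 n t cos θ_r = m λ.
Snell's law: 1.0 sin 26.0° = 2.34 sin θ_r → sin θ_r = 0.187, cos θ_r = 0.982.
Minimum nonzero at m = 1: t = λ / (2 n cos θ_r) = 488 / (2 × 2.34 × 0.982) = 106 nm.

0.106 μm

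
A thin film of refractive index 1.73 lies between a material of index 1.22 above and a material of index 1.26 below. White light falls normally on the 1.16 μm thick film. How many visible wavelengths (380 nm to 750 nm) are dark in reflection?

5

Ray reflecting at the top interface goes from n = 1.22 toward n = 1.73: a half-wave phase shift.
Bottom surface (1.73 → 1.26): reflection off a lower-index medium gives no phase shift.
Net: one phase inversion between the two reflected rays.
With one net inversion, destructive interference in reflection requires 2 n t = m λ.
λ = 2 n t / m = 4014 / m nm.
m=5: 803 nm (IR); m=6: 669 nm (visible); m=7: 573 nm (visible); m=8: 502 nm (visible); m=9: 446 nm (visible); m=10: 401 nm (visible); m=11: 365 nm (UV).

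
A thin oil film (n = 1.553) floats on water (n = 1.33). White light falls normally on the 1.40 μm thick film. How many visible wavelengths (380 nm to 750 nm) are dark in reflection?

Ray reflecting at the top interface goes from n = 1.0 toward n = 1.553: a half-wave phase shift.
At the lower boundary (n = 1.553 to n = 1.33) the reflected ray undergoes no phase shift.
Exactly one π shift → a net half-wave offset.
With one net inversion, destructive interference in reflection requires 2 n t = m λ.
λ = 2 n t / m = 4348 / m nm.
m=5: 870 nm (IR); m=6: 725 nm (visible); m=7: 621 nm (visible); m=8: 544 nm (visible); m=9: 483 nm (visible); m=10: 435 nm (visible); m=11: 395 nm (visible); m=12: 362 nm (UV).

6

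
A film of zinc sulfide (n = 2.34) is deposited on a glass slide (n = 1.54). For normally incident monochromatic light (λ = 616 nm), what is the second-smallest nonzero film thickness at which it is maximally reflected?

Top surface (1.0 → 2.34): reflection off a higher-index medium gives a half-wave phase shift.
Bottom surface (2.34 → 1.54): reflection off a lower-index medium gives no phase shift.
Exactly one π shift → a net half-wave offset.
For strong reflection here: 2 n t = (m + ½) λ.
The second-smallest nonzero thickness corresponds to m = 1: t = (m + ½) λ / (2 n) = 1.50 × 616 / (2 × 2.34) = 197 nm.

197 nm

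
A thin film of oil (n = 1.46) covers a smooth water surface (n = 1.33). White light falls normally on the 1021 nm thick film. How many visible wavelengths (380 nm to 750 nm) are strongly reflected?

At the upper boundary (n = 1.0 to n = 1.46) the reflected ray undergoes a half-wave phase shift.
Bottom surface (1.46 → 1.33): reflection off a lower-index medium gives no phase shift.
The two reflections differ by half a wavelength.
With one net inversion, constructive interference in reflection requires 2 n t = (m + ½) λ.
λ = 2 n t / (m + ½) = 2981 / (m + ½) nm.
m=3: 852 nm (IR); m=4: 663 nm (visible); m=5: 542 nm (visible); m=6: 459 nm (visible); m=7: 398 nm (visible); m=8: 351 nm (UV).

4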